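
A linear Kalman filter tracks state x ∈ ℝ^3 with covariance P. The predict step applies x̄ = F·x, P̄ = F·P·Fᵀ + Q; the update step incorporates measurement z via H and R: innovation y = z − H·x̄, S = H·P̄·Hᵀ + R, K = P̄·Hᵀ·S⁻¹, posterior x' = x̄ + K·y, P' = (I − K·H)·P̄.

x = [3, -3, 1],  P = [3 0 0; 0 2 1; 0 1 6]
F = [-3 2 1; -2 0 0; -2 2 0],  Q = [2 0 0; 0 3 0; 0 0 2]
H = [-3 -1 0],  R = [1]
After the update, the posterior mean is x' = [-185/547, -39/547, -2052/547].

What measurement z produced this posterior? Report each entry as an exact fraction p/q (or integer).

x̄ = F·x = [-14, -6, -12]
P̄ = F·P·Fᵀ + Q = [47 18 28; 18 15 12; 28 12 22]
S = H·P̄·Hᵀ + R = [547]
K = P̄·Hᵀ·S⁻¹ = [-159/547; -69/547; -96/547]
x' − x̄ = [7473/547, 3243/547, 4512/547] = K·y
y = (KᵀK)⁻¹·Kᵀ·(x' − x̄) = [-47]
z = y + H·x̄ = [-47] + [48] = [1]

z = [1]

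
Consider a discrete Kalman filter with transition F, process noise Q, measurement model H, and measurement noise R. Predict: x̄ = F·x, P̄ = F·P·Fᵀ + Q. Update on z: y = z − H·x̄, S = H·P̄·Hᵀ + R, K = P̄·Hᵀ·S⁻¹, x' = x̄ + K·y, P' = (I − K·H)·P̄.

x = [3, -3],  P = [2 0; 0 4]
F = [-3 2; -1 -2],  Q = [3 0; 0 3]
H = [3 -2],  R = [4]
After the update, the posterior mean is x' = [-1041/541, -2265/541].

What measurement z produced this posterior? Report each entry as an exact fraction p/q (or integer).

z = [3]

x̄ = F·x = [-15, 3]
P̄ = F·P·Fᵀ + Q = [37 -10; -10 21]
S = H·P̄·Hᵀ + R = [541]
K = P̄·Hᵀ·S⁻¹ = [131/541; -72/541]
x' − x̄ = [7074/541, -3888/541] = K·y
y = (KᵀK)⁻¹·Kᵀ·(x' − x̄) = [54]
z = y + H·x̄ = [54] + [-51] = [3]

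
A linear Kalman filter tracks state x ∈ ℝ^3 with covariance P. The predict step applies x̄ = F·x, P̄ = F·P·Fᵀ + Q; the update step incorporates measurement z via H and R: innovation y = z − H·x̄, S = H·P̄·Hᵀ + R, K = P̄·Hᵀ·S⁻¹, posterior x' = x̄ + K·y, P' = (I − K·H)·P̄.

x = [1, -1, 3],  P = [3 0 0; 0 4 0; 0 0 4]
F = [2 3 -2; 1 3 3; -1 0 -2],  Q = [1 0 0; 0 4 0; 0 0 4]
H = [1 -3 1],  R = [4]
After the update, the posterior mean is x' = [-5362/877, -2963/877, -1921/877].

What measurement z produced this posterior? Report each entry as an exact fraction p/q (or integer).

x̄ = F·x = [-7, 7, -7]
P̄ = F·P·Fᵀ + Q = [65 18 10; 18 79 -27; 10 -27 23]
S = H·P̄·Hᵀ + R = [877]
K = P̄·Hᵀ·S⁻¹ = [21/877; -246/877; 114/877]
x' − x̄ = [777/877, -9102/877, 4218/877] = K·y
y = (KᵀK)⁻¹·Kᵀ·(x' − x̄) = [37]
z = y + H·x̄ = [37] + [-35] = [2]

z = [2]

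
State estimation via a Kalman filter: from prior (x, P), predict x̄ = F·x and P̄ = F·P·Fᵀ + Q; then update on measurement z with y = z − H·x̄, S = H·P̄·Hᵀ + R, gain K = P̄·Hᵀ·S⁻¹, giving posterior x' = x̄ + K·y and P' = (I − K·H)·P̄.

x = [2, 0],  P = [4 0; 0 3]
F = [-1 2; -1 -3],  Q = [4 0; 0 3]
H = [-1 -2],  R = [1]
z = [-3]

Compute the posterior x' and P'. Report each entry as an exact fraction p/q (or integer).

x̄ = F·x = [-2, -2]
P̄ = F·P·Fᵀ + Q = [20 -14; -14 34]
y = z − H·x̄ = [-9]
S = H·P̄·Hᵀ + R = [101]
K = P̄·Hᵀ·S⁻¹ = [8/101; -54/101]
x' = x̄ + K·y = [-274/101, 284/101]
P' = (I − K·H)·P̄ = [1956/101 -982/101; -982/101 518/101]

x' = [-274/101, 284/101]
P' = [1956/101 -982/101; -982/101 518/101]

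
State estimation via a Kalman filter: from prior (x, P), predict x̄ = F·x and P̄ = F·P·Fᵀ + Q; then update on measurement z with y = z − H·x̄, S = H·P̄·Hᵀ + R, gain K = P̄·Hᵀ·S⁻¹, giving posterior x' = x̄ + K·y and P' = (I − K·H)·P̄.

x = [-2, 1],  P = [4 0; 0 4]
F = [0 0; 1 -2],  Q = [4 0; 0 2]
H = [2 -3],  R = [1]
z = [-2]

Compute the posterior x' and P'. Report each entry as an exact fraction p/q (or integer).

x̄ = F·x = [0, -4]
P̄ = F·P·Fᵀ + Q = [4 0; 0 22]
y = z − H·x̄ = [-14]
S = H·P̄·Hᵀ + R = [215]
K = P̄·Hᵀ·S⁻¹ = [8/215; -66/215]
x' = x̄ + K·y = [-112/215, 64/215]
P' = (I − K·H)·P̄ = [796/215 528/215; 528/215 374/215]

x' = [-112/215, 64/215]
P' = [796/215 528/215; 528/215 374/215]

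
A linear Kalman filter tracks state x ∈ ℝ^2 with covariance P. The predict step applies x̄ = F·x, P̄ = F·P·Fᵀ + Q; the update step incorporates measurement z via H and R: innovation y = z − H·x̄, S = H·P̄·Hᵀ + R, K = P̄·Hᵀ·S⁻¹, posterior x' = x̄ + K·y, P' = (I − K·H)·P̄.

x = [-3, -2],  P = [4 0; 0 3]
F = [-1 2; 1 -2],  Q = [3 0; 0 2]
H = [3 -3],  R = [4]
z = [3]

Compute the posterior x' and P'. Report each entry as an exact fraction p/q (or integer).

x' = [64/125, -293/625]
P' = [34/25 142/125; 142/125 846/625]

x̄ = F·x = [-1, 1]
P̄ = F·P·Fᵀ + Q = [19 -16; -16 18]
y = z − H·x̄ = [9]
S = H·P̄·Hᵀ + R = [625]
K = P̄·Hᵀ·S⁻¹ = [21/125; -102/625]
x' = x̄ + K·y = [64/125, -293/625]
P' = (I − K·H)·P̄ = [34/25 142/125; 142/125 846/625]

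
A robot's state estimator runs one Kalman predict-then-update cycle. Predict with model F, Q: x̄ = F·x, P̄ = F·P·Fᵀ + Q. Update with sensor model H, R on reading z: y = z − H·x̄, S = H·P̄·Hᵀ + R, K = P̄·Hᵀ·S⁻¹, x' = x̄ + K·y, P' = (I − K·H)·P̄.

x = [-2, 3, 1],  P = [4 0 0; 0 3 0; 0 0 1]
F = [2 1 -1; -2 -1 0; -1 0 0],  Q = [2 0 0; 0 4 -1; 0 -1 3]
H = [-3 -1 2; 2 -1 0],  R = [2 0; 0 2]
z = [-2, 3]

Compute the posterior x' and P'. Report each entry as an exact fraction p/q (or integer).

x' = [1009/941, -7793/8469, 1943/8469]
P' = [416/941 398/941 718/941; 398/941 15470/8469 11566/8469; 718/941 11566/8469 17333/8469]

x̄ = F·x = [-2, 1, 2]
P̄ = F·P·Fᵀ + Q = [22 -19 -8; -19 23 7; -8 7 7]
y = z − H·x̄ = [-11, 8]
S = H·P̄·Hᵀ + R = [205 -174; -174 189]
K = P̄·Hᵀ·S⁻¹ = [-105/941 217/941; -514/2823 -4153/8469; 619/2823 679/8469]
x' = x̄ + K·y = [1009/941, -7793/8469, 1943/8469]
P' = (I − K·H)·P̄ = [416/941 398/941 718/941; 398/941 15470/8469 11566/8469; 718/941 11566/8469 17333/8469]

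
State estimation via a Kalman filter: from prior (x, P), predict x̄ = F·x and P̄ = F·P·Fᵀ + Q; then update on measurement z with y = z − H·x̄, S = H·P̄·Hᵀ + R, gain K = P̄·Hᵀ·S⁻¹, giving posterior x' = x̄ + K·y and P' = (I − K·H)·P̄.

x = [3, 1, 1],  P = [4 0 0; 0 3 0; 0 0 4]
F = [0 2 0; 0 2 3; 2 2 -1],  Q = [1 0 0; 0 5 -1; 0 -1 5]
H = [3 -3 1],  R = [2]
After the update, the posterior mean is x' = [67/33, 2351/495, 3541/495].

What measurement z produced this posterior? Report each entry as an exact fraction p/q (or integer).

z = [-1]

x̄ = F·x = [2, 5, 7]
P̄ = F·P·Fᵀ + Q = [13 12 12; 12 53 -1; 12 -1 37]
S = H·P̄·Hᵀ + R = [495]
K = P̄·Hᵀ·S⁻¹ = [1/33; -124/495; 76/495]
x' − x̄ = [1/33, -124/495, 76/495] = K·y
y = (KᵀK)⁻¹·Kᵀ·(x' − x̄) = [1]
z = y + H·x̄ = [1] + [-2] = [-1]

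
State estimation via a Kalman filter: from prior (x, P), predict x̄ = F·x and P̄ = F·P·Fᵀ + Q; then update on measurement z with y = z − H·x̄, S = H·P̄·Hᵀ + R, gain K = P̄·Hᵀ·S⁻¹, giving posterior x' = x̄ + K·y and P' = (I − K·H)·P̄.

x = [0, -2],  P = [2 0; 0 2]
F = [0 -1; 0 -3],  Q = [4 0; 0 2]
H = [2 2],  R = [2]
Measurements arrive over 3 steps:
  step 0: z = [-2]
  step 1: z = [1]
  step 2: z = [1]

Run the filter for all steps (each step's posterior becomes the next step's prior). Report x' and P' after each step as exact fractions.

step 0: x̄ = F·x = [2, 6]
step 0: P̄ = F·P·Fᵀ + Q = [6 6; 6 20]
step 0: y = z − H·x̄ = [-18]
step 0: S = H·P̄·Hᵀ + R = [154]
step 0: K = P̄·Hᵀ·S⁻¹ = [12/77; 26/77]
step 0: x' = x̄ + K·y = [-62/77, -6/77]
step 0: P' = (I − K·H)·P̄ = [174/77 -162/77; -162/77 188/77]
step 1: x̄ = F·x = [6/77, 18/77]
step 1: P̄ = F·P·Fᵀ + Q = [496/77 564/77; 564/77 1846/77]
step 1: y = z − H·x̄ = [29/77]
step 1: S = H·P̄·Hᵀ + R = [14034/77]
step 1: K = P̄·Hᵀ·S⁻¹ = [1060/7017; 2410/7017]
step 1: x' = x̄ + K·y = [946/7017, 2548/7017]
step 1: P' = (I − K·H)·P̄ = [16016/7017 -14956/7017; -14956/7017 17366/7017]
step 2: x̄ = F·x = [-2548/7017, -2548/2339]
step 2: P̄ = F·P·Fᵀ + Q = [45434/7017 17366/2339; 17366/2339 56776/2339]
step 2: y = z − H·x̄ = [27401/7017]
step 2: S = H·P̄·Hᵀ + R = [1293866/7017]
step 2: K = P̄·Hᵀ·S⁻¹ = [97532/646933; 222426/646933]
step 2: x' = x̄ + K·y = [145944/646933, 163822/646933]
step 2: P' = (I − K·H)·P̄ = [1477522/646933 -1379990/646933; -1379990/646933 1602416/646933]

step 0: x' = [-62/77, -6/77], P' = [174/77 -162/77; -162/77 188/77]
step 1: x' = [946/7017, 2548/7017], P' = [16016/7017 -14956/7017; -14956/7017 17366/7017]
step 2: x' = [145944/646933, 163822/646933], P' = [1477522/646933 -1379990/646933; -1379990/646933 1602416/646933]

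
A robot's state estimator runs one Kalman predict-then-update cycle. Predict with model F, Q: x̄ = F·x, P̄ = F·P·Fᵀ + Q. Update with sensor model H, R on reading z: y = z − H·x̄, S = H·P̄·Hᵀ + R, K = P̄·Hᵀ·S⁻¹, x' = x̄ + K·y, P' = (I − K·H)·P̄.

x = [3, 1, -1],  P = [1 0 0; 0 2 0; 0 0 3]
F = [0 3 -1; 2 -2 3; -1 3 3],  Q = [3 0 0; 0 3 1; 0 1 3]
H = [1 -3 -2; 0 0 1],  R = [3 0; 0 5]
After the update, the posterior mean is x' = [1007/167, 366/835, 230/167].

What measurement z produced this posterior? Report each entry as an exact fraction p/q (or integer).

z = [2, 2]

x̄ = F·x = [4, 1, -3]
P̄ = F·P·Fᵀ + Q = [24 -21 9; -21 42 14; 9 14 49]
S = H·P̄·Hᵀ + R = [859 -131; -131 54]
K = P̄·Hᵀ·S⁻¹ = [981/5845 3354/5845; -1088/4175 -1557/4175; -131/5845 4986/5845]
x' − x̄ = [339/167, -469/835, 731/167] = K·y
y = (KᵀK)⁻¹·Kᵀ·(x' − x̄) = [-5, 5]
z = y + H·x̄ = [-5, 5] + [7, -3] = [2, 2]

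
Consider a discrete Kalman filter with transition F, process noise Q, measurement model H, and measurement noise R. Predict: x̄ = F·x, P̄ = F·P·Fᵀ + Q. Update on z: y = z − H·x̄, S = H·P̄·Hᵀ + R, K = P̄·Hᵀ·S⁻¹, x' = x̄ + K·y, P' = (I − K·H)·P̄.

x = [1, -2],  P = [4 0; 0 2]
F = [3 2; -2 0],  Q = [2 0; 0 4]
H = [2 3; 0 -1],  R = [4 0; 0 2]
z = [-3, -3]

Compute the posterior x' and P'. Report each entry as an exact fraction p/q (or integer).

x̄ = F·x = [-1, -2]
P̄ = F·P·Fᵀ + Q = [46 -24; -24 20]
y = z − H·x̄ = [5, -5]
S = H·P̄·Hᵀ + R = [80 -12; -12 22]
K = P̄·Hᵀ·S⁻¹ = [91/202 135/101; 3/202 -91/101]
x' = x̄ + K·y = [-1097/202, 521/202]
P' = (I − K·H)·P̄ = [496/101 -270/101; -270/101 182/101]

x' = [-1097/202, 521/202]
P' = [496/101 -270/101; -270/101 182/101]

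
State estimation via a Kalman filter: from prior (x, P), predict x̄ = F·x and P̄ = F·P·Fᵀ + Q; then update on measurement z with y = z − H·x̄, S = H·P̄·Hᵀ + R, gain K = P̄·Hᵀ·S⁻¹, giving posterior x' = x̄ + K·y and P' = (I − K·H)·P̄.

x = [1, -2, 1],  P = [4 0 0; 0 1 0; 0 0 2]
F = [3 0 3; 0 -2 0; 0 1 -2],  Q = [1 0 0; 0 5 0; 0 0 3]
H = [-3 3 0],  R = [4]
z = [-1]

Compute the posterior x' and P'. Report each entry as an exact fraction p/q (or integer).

x' = [531/116, 491/116, -217/58]
P' = [935/116 891/116 -201/58; 891/116 4491/580 -197/58; -201/58 -197/58 303/29]

x̄ = F·x = [6, 4, -4]
P̄ = F·P·Fᵀ + Q = [55 0 -12; 0 9 -2; -12 -2 12]
y = z − H·x̄ = [5]
S = H·P̄·Hᵀ + R = [580]
K = P̄·Hᵀ·S⁻¹ = [-33/116; 27/580; 3/58]
x' = x̄ + K·y = [531/116, 491/116, -217/58]
P' = (I − K·H)·P̄ = [935/116 891/116 -201/58; 891/116 4491/580 -197/58; -201/58 -197/58 303/29]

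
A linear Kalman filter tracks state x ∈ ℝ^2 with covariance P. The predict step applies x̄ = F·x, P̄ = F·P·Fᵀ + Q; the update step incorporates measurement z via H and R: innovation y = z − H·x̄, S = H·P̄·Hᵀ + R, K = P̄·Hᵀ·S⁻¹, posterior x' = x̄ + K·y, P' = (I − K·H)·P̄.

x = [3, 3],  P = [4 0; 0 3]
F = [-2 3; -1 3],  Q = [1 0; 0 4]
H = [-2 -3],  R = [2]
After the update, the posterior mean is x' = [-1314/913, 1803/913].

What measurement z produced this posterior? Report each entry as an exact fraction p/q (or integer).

x̄ = F·x = [3, 6]
P̄ = F·P·Fᵀ + Q = [44 35; 35 35]
S = H·P̄·Hᵀ + R = [913]
K = P̄·Hᵀ·S⁻¹ = [-193/913; -175/913]
x' − x̄ = [-4053/913, -3675/913] = K·y
y = (KᵀK)⁻¹·Kᵀ·(x' − x̄) = [21]
z = y + H·x̄ = [21] + [-24] = [-3]

z = [-3]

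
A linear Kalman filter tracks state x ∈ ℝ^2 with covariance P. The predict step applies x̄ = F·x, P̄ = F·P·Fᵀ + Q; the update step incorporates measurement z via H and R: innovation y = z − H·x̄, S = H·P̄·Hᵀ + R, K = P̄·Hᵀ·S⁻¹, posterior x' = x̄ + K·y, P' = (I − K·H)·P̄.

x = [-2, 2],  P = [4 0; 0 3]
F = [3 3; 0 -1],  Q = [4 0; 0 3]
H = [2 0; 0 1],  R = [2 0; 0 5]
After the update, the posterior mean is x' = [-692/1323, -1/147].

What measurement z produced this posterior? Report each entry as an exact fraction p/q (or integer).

z = [-1, 2]

x̄ = F·x = [0, -2]
P̄ = F·P·Fᵀ + Q = [67 -9; -9 6]
S = H·P̄·Hᵀ + R = [270 -18; -18 11]
K = P̄·Hᵀ·S⁻¹ = [656/1323 -1/147; -5/147 24/49]
x' − x̄ = [-692/1323, 293/147] = K·y
y = (KᵀK)⁻¹·Kᵀ·(x' − x̄) = [-1, 4]
z = y + H·x̄ = [-1, 4] + [0, -2] = [-1, 2]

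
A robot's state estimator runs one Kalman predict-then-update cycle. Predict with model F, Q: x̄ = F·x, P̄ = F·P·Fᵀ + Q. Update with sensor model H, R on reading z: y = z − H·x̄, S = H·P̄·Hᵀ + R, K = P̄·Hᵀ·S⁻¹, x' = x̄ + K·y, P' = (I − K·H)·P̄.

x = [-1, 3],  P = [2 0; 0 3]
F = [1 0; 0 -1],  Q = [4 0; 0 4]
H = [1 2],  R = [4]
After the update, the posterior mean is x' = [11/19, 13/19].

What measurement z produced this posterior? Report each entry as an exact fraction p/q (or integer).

x̄ = F·x = [-1, -3]
P̄ = F·P·Fᵀ + Q = [6 0; 0 7]
S = H·P̄·Hᵀ + R = [38]
K = P̄·Hᵀ·S⁻¹ = [3/19; 7/19]
x' − x̄ = [30/19, 70/19] = K·y
y = (KᵀK)⁻¹·Kᵀ·(x' − x̄) = [10]
z = y + H·x̄ = [10] + [-7] = [3]

z = [3]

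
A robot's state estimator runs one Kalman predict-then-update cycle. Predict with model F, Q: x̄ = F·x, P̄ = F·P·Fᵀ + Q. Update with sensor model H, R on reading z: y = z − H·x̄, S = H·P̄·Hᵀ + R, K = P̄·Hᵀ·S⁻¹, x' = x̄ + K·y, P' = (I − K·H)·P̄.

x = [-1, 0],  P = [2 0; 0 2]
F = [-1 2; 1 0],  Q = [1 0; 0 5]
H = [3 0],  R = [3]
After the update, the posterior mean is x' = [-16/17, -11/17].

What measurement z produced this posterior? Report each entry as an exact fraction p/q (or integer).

z = [-3]

x̄ = F·x = [1, -1]
P̄ = F·P·Fᵀ + Q = [11 -2; -2 7]
S = H·P̄·Hᵀ + R = [102]
K = P̄·Hᵀ·S⁻¹ = [11/34; -1/17]
x' − x̄ = [-33/17, 6/17] = K·y
y = (KᵀK)⁻¹·Kᵀ·(x' − x̄) = [-6]
z = y + H·x̄ = [-6] + [3] = [-3]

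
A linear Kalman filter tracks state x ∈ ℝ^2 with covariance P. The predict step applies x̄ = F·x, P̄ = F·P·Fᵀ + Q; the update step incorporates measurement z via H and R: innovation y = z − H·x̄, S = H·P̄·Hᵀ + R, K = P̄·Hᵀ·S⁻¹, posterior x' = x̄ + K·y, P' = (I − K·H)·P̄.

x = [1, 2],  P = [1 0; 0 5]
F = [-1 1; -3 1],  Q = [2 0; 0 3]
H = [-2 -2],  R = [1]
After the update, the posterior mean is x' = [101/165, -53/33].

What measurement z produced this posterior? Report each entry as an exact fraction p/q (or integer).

x̄ = F·x = [1, -1]
P̄ = F·P·Fᵀ + Q = [8 8; 8 17]
S = H·P̄·Hᵀ + R = [165]
K = P̄·Hᵀ·S⁻¹ = [-32/165; -10/33]
x' − x̄ = [-64/165, -20/33] = K·y
y = (KᵀK)⁻¹·Kᵀ·(x' − x̄) = [2]
z = y + H·x̄ = [2] + [0] = [2]

z = [2]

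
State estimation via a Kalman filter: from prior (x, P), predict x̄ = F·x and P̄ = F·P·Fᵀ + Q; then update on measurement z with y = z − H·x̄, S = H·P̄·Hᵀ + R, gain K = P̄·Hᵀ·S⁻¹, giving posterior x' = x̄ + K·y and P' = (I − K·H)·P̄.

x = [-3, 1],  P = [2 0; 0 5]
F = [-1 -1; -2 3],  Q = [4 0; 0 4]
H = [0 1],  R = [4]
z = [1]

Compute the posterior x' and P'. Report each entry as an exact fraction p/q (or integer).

x' = [210/61, 93/61]
P' = [550/61 -44/61; -44/61 228/61]

x̄ = F·x = [2, 9]
P̄ = F·P·Fᵀ + Q = [11 -11; -11 57]
y = z − H·x̄ = [-8]
S = H·P̄·Hᵀ + R = [61]
K = P̄·Hᵀ·S⁻¹ = [-11/61; 57/61]
x' = x̄ + K·y = [210/61, 93/61]
P' = (I − K·H)·P̄ = [550/61 -44/61; -44/61 228/61]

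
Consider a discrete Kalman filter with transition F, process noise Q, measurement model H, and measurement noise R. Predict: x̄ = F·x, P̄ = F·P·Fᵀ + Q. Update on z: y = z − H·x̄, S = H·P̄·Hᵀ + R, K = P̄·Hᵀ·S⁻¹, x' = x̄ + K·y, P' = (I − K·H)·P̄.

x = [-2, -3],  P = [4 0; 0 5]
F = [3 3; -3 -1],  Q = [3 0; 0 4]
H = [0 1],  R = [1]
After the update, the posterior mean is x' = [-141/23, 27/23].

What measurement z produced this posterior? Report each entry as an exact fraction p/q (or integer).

z = [1]

x̄ = F·x = [-15, 9]
P̄ = F·P·Fᵀ + Q = [84 -51; -51 45]
S = H·P̄·Hᵀ + R = [46]
K = P̄·Hᵀ·S⁻¹ = [-51/46; 45/46]
x' − x̄ = [204/23, -180/23] = K·y
y = (KᵀK)⁻¹·Kᵀ·(x' − x̄) = [-8]
z = y + H·x̄ = [-8] + [9] = [1]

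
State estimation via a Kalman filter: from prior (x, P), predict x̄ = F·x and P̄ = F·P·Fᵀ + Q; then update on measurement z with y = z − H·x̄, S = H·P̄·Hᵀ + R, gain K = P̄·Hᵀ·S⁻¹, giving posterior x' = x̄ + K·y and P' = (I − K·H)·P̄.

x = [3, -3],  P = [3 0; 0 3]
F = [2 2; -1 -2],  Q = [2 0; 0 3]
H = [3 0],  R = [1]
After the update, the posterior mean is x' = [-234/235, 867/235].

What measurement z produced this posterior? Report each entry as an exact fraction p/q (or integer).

x̄ = F·x = [0, 3]
P̄ = F·P·Fᵀ + Q = [26 -18; -18 18]
S = H·P̄·Hᵀ + R = [235]
K = P̄·Hᵀ·S⁻¹ = [78/235; -54/235]
x' − x̄ = [-234/235, 162/235] = K·y
y = (KᵀK)⁻¹·Kᵀ·(x' − x̄) = [-3]
z = y + H·x̄ = [-3] + [0] = [-3]

z = [-3]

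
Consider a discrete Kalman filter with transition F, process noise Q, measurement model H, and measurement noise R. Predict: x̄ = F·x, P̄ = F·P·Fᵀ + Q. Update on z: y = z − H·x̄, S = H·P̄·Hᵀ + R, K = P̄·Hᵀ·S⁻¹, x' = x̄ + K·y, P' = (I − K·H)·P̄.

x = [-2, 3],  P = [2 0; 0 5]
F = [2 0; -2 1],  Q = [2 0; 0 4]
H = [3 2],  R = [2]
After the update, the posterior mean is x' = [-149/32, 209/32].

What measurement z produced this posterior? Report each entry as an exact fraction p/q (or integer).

x̄ = F·x = [-4, 7]
P̄ = F·P·Fᵀ + Q = [10 -8; -8 17]
S = H·P̄·Hᵀ + R = [64]
K = P̄·Hᵀ·S⁻¹ = [7/32; 5/32]
x' − x̄ = [-21/32, -15/32] = K·y
y = (KᵀK)⁻¹·Kᵀ·(x' − x̄) = [-3]
z = y + H·x̄ = [-3] + [2] = [-1]

z = [-1]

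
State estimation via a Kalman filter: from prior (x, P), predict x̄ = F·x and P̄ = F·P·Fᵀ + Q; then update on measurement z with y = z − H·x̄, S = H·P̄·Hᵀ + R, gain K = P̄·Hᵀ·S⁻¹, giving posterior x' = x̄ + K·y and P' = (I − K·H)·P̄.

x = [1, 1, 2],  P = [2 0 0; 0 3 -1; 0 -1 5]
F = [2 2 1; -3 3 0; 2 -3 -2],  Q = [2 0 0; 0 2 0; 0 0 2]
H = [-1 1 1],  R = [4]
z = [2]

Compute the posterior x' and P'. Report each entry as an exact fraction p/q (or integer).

x̄ = F·x = [6, 0, -5]
P̄ = F·P·Fᵀ + Q = [23 3 -13; 3 47 -33; -13 -33 45]
y = z − H·x̄ = [13]
S = H·P̄·Hᵀ + R = [73]
K = P̄·Hᵀ·S⁻¹ = [-33/73; 11/73; 25/73]
x' = x̄ + K·y = [9/73, 143/73, -40/73]
P' = (I − K·H)·P̄ = [590/73 582/73 -124/73; 582/73 3310/73 -2684/73; -124/73 -2684/73 2660/73]

x' = [9/73, 143/73, -40/73]
P' = [590/73 582/73 -124/73; 582/73 3310/73 -2684/73; -124/73 -2684/73 2660/73]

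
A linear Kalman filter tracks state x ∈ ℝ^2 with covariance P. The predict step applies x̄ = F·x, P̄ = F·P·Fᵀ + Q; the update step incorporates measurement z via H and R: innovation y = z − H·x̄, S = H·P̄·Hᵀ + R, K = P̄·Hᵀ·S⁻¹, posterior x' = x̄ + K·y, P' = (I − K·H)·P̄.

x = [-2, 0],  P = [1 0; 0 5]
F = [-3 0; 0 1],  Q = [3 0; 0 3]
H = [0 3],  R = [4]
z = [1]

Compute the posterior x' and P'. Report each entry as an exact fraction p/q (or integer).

x̄ = F·x = [6, 0]
P̄ = F·P·Fᵀ + Q = [12 0; 0 8]
y = z − H·x̄ = [1]
S = H·P̄·Hᵀ + R = [76]
K = P̄·Hᵀ·S⁻¹ = [0; 6/19]
x' = x̄ + K·y = [6, 6/19]
P' = (I − K·H)·P̄ = [12 0; 0 8/19]

x' = [6, 6/19]
P' = [12 0; 0 8/19]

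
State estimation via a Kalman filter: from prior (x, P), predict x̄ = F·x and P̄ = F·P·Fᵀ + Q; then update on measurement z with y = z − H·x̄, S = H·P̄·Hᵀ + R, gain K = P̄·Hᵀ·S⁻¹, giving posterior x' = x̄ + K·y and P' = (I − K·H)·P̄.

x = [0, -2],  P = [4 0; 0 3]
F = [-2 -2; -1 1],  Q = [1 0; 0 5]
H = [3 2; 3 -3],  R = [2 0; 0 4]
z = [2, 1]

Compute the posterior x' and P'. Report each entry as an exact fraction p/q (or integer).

x' = [22183/39703, 5884/39703]
P' = [5964/39703 -1024/39703; -1024/39703 9336/39703]

x̄ = F·x = [4, -2]
P̄ = F·P·Fᵀ + Q = [29 2; 2 12]
y = z − H·x̄ = [-6, -17]
S = H·P̄·Hᵀ + R = [335 183; 183 337]
K = P̄·Hᵀ·S⁻¹ = [7922/39703 5241/39703; 7800/39703 -7770/39703]
x' = x̄ + K·y = [22183/39703, 5884/39703]
P' = (I − K·H)·P̄ = [5964/39703 -1024/39703; -1024/39703 9336/39703]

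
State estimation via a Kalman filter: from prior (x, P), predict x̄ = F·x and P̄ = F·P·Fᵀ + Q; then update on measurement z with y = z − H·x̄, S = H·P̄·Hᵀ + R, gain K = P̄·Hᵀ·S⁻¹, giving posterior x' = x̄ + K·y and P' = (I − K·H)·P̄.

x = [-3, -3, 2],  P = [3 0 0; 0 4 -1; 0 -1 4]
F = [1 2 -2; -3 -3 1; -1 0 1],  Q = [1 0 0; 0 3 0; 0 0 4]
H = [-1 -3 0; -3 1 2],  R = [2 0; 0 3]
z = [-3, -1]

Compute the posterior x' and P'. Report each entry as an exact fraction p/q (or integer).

x' = [10805/17378, 14309/17378, 1483/17378]
P' = [270031/139024 -83939/139024 397849/139024; -83939/139024 56391/139024 -137157/139024; 397849/139024 -137157/139024 686415/139024]

x̄ = F·x = [-13, 20, 5]
P̄ = F·P·Fᵀ + Q = [44 -49 -13; -49 76 16; -13 16 11]
y = z − H·x̄ = [44, -70]
S = H·P̄·Hᵀ + R = [436 -558; -558 1033]
K = P̄·Hᵀ·S⁻¹ = [-9107/139024 -16389/69512; -42617/139024 5649/69512; 6811/139024 7021/69512]
x' = x̄ + K·y = [10805/17378, 14309/17378, 1483/17378]
P' = (I − K·H)·P̄ = [270031/139024 -83939/139024 397849/139024; -83939/139024 56391/139024 -137157/139024; 397849/139024 -137157/139024 686415/139024]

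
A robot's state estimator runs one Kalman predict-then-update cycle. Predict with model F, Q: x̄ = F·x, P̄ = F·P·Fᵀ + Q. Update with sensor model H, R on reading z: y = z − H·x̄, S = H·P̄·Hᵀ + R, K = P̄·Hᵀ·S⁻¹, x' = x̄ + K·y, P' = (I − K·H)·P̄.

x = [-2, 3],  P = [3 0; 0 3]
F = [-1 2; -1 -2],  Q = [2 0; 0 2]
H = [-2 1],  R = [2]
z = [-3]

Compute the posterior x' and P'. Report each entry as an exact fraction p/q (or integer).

x̄ = F·x = [8, -4]
P̄ = F·P·Fᵀ + Q = [17 -9; -9 17]
y = z − H·x̄ = [17]
S = H·P̄·Hᵀ + R = [123]
K = P̄·Hᵀ·S⁻¹ = [-43/123; 35/123]
x' = x̄ + K·y = [253/123, 103/123]
P' = (I − K·H)·P̄ = [242/123 398/123; 398/123 866/123]

x' = [253/123, 103/123]
P' = [242/123 398/123; 398/123 866/123]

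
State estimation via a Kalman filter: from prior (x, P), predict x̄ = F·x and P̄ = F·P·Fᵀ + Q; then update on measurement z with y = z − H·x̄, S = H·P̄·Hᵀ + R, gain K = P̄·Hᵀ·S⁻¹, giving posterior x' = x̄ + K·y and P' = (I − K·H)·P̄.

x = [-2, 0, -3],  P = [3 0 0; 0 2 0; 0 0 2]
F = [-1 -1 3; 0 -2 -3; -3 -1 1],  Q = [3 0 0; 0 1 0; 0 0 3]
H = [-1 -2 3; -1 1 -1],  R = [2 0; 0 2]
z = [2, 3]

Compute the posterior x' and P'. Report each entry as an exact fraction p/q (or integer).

x' = [-1738/1033, 5785/1033, 4036/1033]
P' = [22105/12396 6311/2066 10315/4132; 6311/2066 15079/1033 22315/2066; 10315/4132 22315/2066 34043/4132]

x̄ = F·x = [-7, 9, 3]
P̄ = F·P·Fᵀ + Q = [26 -14 17; -14 27 -2; 17 -2 34]
y = z − H·x̄ = [4, -10]
S = H·P̄·Hᵀ + R = [308 -188; -188 155]
K = P̄·Hᵀ·S⁻¹ = [-2501/12396 -1898/3099; 159/2066 383/1033; 1277/4132 34/1033]
x' = x̄ + K·y = [-1738/1033, 5785/1033, 4036/1033]
P' = (I − K·H)·P̄ = [22105/12396 6311/2066 10315/4132; 6311/2066 15079/1033 22315/2066; 10315/4132 22315/2066 34043/4132]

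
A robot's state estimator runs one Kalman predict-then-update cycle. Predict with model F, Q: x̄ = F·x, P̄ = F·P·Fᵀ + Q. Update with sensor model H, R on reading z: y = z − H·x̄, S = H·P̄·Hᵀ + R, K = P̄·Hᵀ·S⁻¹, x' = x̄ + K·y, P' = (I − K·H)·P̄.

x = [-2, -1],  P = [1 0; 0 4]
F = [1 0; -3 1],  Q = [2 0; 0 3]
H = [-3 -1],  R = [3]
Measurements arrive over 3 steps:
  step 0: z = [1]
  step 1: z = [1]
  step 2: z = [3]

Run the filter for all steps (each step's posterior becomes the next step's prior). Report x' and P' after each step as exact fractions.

step 0: x̄ = F·x = [-2, 5]
step 0: P̄ = F·P·Fᵀ + Q = [3 -3; -3 16]
step 0: y = z − H·x̄ = [0]
step 0: S = H·P̄·Hᵀ + R = [28]
step 0: K = P̄·Hᵀ·S⁻¹ = [-3/14; -1/4]
step 0: x' = x̄ + K·y = [-2, 5]
step 0: P' = (I − K·H)·P̄ = [12/7 -9/2; -9/2 57/4]
step 1: x̄ = F·x = [-2, 11]
step 1: P̄ = F·P·Fᵀ + Q = [26/7 -135/14; -135/14 1671/28]
step 1: y = z − H·x̄ = [6]
step 1: S = H·P̄·Hᵀ + R = [153/4]
step 1: K = P̄·Hᵀ·S⁻¹ = [-2/51; -41/51]
step 1: x' = x̄ + K·y = [-38/17, 105/17]
step 1: P' = (I − K·H)·P̄ = [435/119 -1291/119; -1291/119 4160/119]
step 2: x̄ = F·x = [-38/17, 219/17]
step 2: P̄ = F·P·Fᵀ + Q = [673/119 -2596/119; -2596/119 16178/119]
step 2: y = z − H·x̄ = [156/17]
step 2: S = H·P̄·Hᵀ + R = [7016/119]
step 2: K = P̄·Hᵀ·S⁻¹ = [577/7016; -4195/3508]
step 2: x' = x̄ + K·y = [-2597/1754, 1674/877]
step 2: P' = (I − K·H)·P̄ = [36881/7016 -56187/3508; -56187/3508 90573/1754]

step 0: x' = [-2, 5], P' = [12/7 -9/2; -9/2 57/4]
step 1: x' = [-38/17, 105/17], P' = [435/119 -1291/119; -1291/119 4160/119]
step 2: x' = [-2597/1754, 1674/877], P' = [36881/7016 -56187/3508; -56187/3508 90573/1754]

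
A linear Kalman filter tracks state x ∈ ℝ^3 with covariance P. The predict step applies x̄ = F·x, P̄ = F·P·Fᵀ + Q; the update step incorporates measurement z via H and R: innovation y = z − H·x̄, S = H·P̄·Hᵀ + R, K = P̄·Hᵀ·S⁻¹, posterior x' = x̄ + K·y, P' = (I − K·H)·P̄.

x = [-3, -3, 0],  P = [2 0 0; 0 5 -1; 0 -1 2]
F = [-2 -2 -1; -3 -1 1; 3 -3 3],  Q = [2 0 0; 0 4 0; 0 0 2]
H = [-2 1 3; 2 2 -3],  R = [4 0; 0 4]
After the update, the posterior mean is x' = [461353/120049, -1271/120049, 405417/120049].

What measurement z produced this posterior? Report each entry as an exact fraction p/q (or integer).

z = [2, -3]

x̄ = F·x = [12, 12, 0]
P̄ = F·P·Fᵀ + Q = [28 21 15; 21 31 9; 15 9 101]
S = H·P̄·Hᵀ + R = [846 -794; -794 1029]
K = P̄·Hᵀ·S⁻¹ = [26186/120049 26389/120049; 38801/120049 38923/120049; 43854/120049 4089/120049]
x' − x̄ = [-979235/120049, -1441859/120049, 405417/120049] = K·y
y = (KᵀK)⁻¹·Kᵀ·(x' − x̄) = [14, -51]
z = y + H·x̄ = [14, -51] + [-12, 48] = [2, -3]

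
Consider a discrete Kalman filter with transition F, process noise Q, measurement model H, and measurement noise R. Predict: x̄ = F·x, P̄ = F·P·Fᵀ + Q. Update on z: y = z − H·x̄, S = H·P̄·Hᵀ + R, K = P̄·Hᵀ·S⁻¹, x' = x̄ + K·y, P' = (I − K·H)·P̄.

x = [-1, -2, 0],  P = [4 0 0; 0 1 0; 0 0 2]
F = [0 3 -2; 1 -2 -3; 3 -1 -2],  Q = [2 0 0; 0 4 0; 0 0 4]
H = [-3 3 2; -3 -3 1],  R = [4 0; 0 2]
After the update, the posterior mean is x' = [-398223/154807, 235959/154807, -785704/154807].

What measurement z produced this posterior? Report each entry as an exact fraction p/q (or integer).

x̄ = F·x = [-6, 3, -1]
P̄ = F·P·Fᵀ + Q = [19 6 5; 6 30 26; 5 26 49]
S = H·P̄·Hᵀ + R = [785 -124; -124 414]
K = P̄·Hᵀ·S⁻¹ = [-10343/154807 -29273/154807; 20584/154807 -24497/154807; 30599/154807 -7288/154807]
x' − x̄ = [530619/154807, -228462/154807, -630897/154807] = K·y
y = (KᵀK)⁻¹·Kᵀ·(x' − x̄) = [-23, -10]
z = y + H·x̄ = [-23, -10] + [25, 8] = [2, -2]

z = [2, -2]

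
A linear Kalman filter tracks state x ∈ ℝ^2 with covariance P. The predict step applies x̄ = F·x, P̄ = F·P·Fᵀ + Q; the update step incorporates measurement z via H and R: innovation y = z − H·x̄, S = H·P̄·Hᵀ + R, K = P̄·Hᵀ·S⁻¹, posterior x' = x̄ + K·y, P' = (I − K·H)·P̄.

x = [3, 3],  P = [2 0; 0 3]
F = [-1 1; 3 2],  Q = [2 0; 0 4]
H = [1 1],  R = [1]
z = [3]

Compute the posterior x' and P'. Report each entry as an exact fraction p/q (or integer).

x̄ = F·x = [0, 15]
P̄ = F·P·Fᵀ + Q = [7 0; 0 34]
y = z − H·x̄ = [-12]
S = H·P̄·Hᵀ + R = [42]
K = P̄·Hᵀ·S⁻¹ = [1/6; 17/21]
x' = x̄ + K·y = [-2, 37/7]
P' = (I − K·H)·P̄ = [35/6 -17/3; -17/3 136/21]

x' = [-2, 37/7]
P' = [35/6 -17/3; -17/3 136/21]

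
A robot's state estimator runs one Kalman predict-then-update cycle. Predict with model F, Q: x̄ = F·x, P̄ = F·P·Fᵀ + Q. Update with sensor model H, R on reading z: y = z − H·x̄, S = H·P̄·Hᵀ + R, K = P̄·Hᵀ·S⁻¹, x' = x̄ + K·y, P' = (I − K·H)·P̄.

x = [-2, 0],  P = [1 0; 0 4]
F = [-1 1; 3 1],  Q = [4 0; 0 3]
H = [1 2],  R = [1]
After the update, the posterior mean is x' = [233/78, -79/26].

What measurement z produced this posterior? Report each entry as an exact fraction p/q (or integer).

z = [-3]

x̄ = F·x = [2, -6]
P̄ = F·P·Fᵀ + Q = [9 1; 1 16]
S = H·P̄·Hᵀ + R = [78]
K = P̄·Hᵀ·S⁻¹ = [11/78; 11/26]
x' − x̄ = [77/78, 77/26] = K·y
y = (KᵀK)⁻¹·Kᵀ·(x' − x̄) = [7]
z = y + H·x̄ = [7] + [-10] = [-3]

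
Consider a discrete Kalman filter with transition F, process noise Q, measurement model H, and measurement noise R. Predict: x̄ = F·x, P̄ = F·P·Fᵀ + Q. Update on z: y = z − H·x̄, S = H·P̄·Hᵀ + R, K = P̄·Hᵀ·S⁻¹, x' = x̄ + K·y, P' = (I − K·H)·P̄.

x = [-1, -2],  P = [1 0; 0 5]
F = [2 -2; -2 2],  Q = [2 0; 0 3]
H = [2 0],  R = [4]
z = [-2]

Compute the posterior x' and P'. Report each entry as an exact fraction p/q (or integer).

x' = [-8/9, 2/3]
P' = [26/27 -8/9; -8/9 17/3]

x̄ = F·x = [2, -2]
P̄ = F·P·Fᵀ + Q = [26 -24; -24 27]
y = z − H·x̄ = [-6]
S = H·P̄·Hᵀ + R = [108]
K = P̄·Hᵀ·S⁻¹ = [13/27; -4/9]
x' = x̄ + K·y = [-8/9, 2/3]
P' = (I − K·H)·P̄ = [26/27 -8/9; -8/9 17/3]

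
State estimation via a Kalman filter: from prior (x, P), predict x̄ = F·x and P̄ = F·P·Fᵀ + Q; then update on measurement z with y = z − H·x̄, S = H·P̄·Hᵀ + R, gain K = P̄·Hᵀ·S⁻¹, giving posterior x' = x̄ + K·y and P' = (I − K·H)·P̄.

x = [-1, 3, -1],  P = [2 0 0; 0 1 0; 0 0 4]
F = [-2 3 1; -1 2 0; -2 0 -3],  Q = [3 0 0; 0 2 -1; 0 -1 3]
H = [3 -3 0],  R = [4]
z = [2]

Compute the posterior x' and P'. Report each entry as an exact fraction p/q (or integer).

x̄ = F·x = [10, 7, 5]
P̄ = F·P·Fᵀ + Q = [24 10 -4; 10 8 3; -4 3 47]
y = z − H·x̄ = [-7]
S = H·P̄·Hᵀ + R = [112]
K = P̄·Hᵀ·S⁻¹ = [3/8; 3/56; -3/16]
x' = x̄ + K·y = [59/8, 53/8, 101/16]
P' = (I − K·H)·P̄ = [33/4 31/4 31/8; 31/4 215/28 33/8; 31/8 33/8 689/16]

x' = [59/8, 53/8, 101/16]
P' = [33/4 31/4 31/8; 31/4 215/28 33/8; 31/8 33/8 689/16]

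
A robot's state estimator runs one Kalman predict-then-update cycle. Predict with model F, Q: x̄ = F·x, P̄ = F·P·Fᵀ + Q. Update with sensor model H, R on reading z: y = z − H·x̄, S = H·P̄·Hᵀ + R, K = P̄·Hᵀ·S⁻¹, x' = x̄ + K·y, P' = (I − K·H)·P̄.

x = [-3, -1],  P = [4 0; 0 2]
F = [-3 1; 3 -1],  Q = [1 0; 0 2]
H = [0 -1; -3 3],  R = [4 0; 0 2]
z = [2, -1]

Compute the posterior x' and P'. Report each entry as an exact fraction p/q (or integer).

x̄ = F·x = [8, -8]
P̄ = F·P·Fᵀ + Q = [39 -38; -38 40]
y = z − H·x̄ = [-6, 47]
S = H·P̄·Hᵀ + R = [44 -234; -234 1397]
K = P̄·Hᵀ·S⁻¹ = [-121/839 -159/839; -281/1678 117/839]
x' = x̄ + K·y = [-35/839, -370/839]
P' = (I − K·H)·P̄ = [590/839 484/839; 484/839 562/839]

x' = [-35/839, -370/839]
P' = [590/839 484/839; 484/839 562/839]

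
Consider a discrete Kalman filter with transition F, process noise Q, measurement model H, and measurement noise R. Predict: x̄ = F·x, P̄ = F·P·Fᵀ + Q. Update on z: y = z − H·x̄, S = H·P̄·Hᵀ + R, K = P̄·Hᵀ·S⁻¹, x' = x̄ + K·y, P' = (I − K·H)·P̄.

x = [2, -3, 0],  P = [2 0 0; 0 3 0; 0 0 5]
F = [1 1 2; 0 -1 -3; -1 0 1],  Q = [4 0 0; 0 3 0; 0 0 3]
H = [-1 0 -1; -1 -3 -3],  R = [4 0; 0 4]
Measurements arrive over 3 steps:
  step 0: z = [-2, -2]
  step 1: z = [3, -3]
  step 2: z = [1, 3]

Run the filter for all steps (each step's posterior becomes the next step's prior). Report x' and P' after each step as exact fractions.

step 0: x̄ = F·x = [-1, 3, -2]
step 0: P̄ = F·P·Fᵀ + Q = [29 -33 8; -33 51 -15; 8 -15 10]
step 0: y = z − H·x̄ = [-5, 0]
step 0: S = H·P̄·Hᵀ + R = [59 -53; -53 162]
step 0: K = P̄·Hᵀ·S⁻¹ = [-3556/6749 753/6749; 3801/6749 -1881/6749; -2545/6749 -541/6749]
step 0: x' = x̄ + K·y = [11031/6749, 1242/6749, -773/6749]
step 0: P' = (I − K·H)·P̄ = [29511/6749 4446/6749 -15287/6749; 4446/6749 20676/6749 -19650/6749; -15287/6749 -19650/6749 25467/6749]
step 1: x̄ = F·x = [631/397, 1077/6749, -11804/6749]
step 1: P̄ = F·P·Fᵀ + Q = [2835/397 -1989/397 742/397; -1989/397 152226/6749 -98166/6749; 742/397 -98166/6749 105799/6749]
step 1: y = z − H·x̄ = [19170/6749, -2453/397]
step 1: S = H·P̄·Hᵀ + R = [206218/6749 1183/397; 1183/397 29602/397]
step 1: K = P̄·Hᵀ·S⁻¹ = [-4580072/15316559 651815/15316559; 10223427/15316559 -4315575/15316559; -8723551/15316559 -732259/15316559]
step 1: x' = x̄ + K·y = [7307662/15316559, 58148292/15316559, -47042703/15316559]
step 1: P' = (I − K·H)·P̄ = [66622123/15316559 25225374/15316559 -48301835/15316559; 25225374/15316559 63464724/15316559 -66119082/15316559; -48301835/15316559 -66119082/15316559 83196039/15316559]
step 2: x̄ = F·x = [-28629452/15316559, 82979817/15316559, -54350365/15316559]
step 2: P̄ = F·P·Fᵀ + Q = [116904319/15316559 -112365417/15316559 56727334/15316559; -112365417/15316559 461464260/15316559 -303149166/15316559; 56727334/15316559 -303149166/15316559 292371509/15316559]
step 2: y = z − H·x̄ = [-67663258/15316559, 103208581/15316559]
step 2: S = H·P̄·Hᵀ + R = [583996732/15316559 -25615567/15316559; -25615567/15316559 1172178990/15316559]
step 2: K = P̄·Hᵀ·S⁻¹ = [-13204424240/44650534249 1616418051/44650534249; 31193022885/44650534249 -13129699341/44650534249; -26757394049/44650534249 -1513955783/44650534249]
step 2: x' = x̄ + K·y = [-14235426483/44650534249, 15628442898/44650534249, -50437804274/44650534249]
step 2: P' = (I − K·H)·P̄ = [185831382759/44650534249 68914667478/44650534249 -133013685799/44650534249; 68914667478/44650534249 188221468980/44650534249 -193686759018/44650534249; -133013685799/44650534249 -193686759018/44650534249 240043261995/44650534249]

step 0: x' = [11031/6749, 1242/6749, -773/6749], P' = [29511/6749 4446/6749 -15287/6749; 4446/6749 20676/6749 -19650/6749; -15287/6749 -19650/6749 25467/6749]
step 1: x' = [7307662/15316559, 58148292/15316559, -47042703/15316559], P' = [66622123/15316559 25225374/15316559 -48301835/15316559; 25225374/15316559 63464724/15316559 -66119082/15316559; -48301835/15316559 -66119082/15316559 83196039/15316559]
step 2: x' = [-14235426483/44650534249, 15628442898/44650534249, -50437804274/44650534249], P' = [185831382759/44650534249 68914667478/44650534249 -133013685799/44650534249; 68914667478/44650534249 188221468980/44650534249 -193686759018/44650534249; -133013685799/44650534249 -193686759018/44650534249 240043261995/44650534249]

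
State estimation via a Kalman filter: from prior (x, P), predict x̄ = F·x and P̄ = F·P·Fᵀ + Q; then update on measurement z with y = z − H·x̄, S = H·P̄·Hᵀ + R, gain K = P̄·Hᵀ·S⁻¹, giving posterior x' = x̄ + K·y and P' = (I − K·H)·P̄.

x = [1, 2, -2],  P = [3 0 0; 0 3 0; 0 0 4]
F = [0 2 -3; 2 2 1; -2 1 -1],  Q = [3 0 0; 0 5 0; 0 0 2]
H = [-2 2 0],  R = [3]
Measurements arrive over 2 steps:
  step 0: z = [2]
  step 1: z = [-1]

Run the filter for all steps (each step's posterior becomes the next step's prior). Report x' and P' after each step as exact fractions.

step 0: x' = [654/113, 760/113, -106/339], P' = [2295/113 2244/113 130/113; 2244/113 2277/113 102/113; 130/113 102/113 3983/339]
step 1: x' = [395644/23641, 139064/8551, -408206/401897], P' = [3891072/23641 82707/503 -529377/23641; 82707/503 1411026/8551 -193563/8551; -529377/23641 -193563/8551 2868980/401897]

step 0: x̄ = F·x = [10, 4, 2]
step 0: P̄ = F·P·Fᵀ + Q = [51 0 18; 0 33 -10; 18 -10 21]
step 0: y = z − H·x̄ = [14]
step 0: S = H·P̄·Hᵀ + R = [339]
step 0: K = P̄·Hᵀ·S⁻¹ = [-34/113; 22/113; -56/339]
step 0: x' = x̄ + K·y = [654/113, 760/113, -106/339]
step 0: P' = (I − K·H)·P̄ = [2295/113 2244/113 130/113; 2244/113 2277/113 102/113; 130/113 102/113 3983/339]
step 1: x̄ = F·x = [1626/113, 8378/339, -1538/339]
step 1: P̄ = F·P·Fᵀ + Q = [20172/113 12913/113 -169/113; 12913/113 117182/339 -33191/339; -169/113 -33191/339 13052/339]
step 1: y = z − H·x̄ = [-7339/339]
step 1: S = H·P̄·Hᵀ + R = [401897/339]
step 1: K = P̄·Hᵀ·S⁻¹ = [-2562/23641; 3338/8551; -65368/401897]
step 1: x' = x̄ + K·y = [395644/23641, 139064/8551, -408206/401897]
step 1: P' = (I − K·H)·P̄ = [3891072/23641 82707/503 -529377/23641; 82707/503 1411026/8551 -193563/8551; -529377/23641 -193563/8551 2868980/401897]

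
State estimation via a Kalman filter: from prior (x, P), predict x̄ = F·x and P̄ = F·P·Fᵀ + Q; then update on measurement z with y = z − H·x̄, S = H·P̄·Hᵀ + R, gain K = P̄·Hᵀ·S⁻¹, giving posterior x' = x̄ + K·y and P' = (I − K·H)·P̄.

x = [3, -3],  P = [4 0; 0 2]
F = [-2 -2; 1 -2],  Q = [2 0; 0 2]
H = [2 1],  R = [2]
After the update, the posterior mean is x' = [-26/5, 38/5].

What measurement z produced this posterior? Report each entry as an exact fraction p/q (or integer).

z = [-3]

x̄ = F·x = [0, 9]
P̄ = F·P·Fᵀ + Q = [26 0; 0 14]
S = H·P̄·Hᵀ + R = [120]
K = P̄·Hᵀ·S⁻¹ = [13/30; 7/60]
x' − x̄ = [-26/5, -7/5] = K·y
y = (KᵀK)⁻¹·Kᵀ·(x' − x̄) = [-12]
z = y + H·x̄ = [-12] + [9] = [-3]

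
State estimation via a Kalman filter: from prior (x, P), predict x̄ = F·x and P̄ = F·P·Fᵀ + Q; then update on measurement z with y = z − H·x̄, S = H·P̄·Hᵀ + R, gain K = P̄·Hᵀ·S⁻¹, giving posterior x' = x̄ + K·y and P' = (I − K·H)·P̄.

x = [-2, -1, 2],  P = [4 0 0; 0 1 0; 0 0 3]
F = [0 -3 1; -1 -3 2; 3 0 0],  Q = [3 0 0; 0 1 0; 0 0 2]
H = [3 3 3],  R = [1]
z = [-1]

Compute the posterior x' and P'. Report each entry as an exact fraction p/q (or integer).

x̄ = F·x = [5, 9, -6]
P̄ = F·P·Fᵀ + Q = [15 15 0; 15 26 -12; 0 -12 38]
y = z − H·x̄ = [-25]
S = H·P̄·Hᵀ + R = [766]
K = P̄·Hᵀ·S⁻¹ = [45/383; 87/766; 39/383]
x' = x̄ + K·y = [790/383, 4719/766, -3273/383]
P' = (I − K·H)·P̄ = [1695/383 1830/383 -3510/383; 1830/383 12347/766 -7989/383; -3510/383 -7989/383 11512/383]

x' = [790/383, 4719/766, -3273/383]
P' = [1695/383 1830/383 -3510/383; 1830/383 12347/766 -7989/383; -3510/383 -7989/383 11512/383]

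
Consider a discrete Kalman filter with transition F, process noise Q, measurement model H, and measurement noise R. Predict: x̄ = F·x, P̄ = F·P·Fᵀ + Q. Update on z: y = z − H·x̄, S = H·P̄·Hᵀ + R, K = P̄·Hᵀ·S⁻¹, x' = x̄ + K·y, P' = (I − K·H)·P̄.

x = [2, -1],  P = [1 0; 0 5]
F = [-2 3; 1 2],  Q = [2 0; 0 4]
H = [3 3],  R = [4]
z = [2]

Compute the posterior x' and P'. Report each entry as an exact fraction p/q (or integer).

x̄ = F·x = [-7, 0]
P̄ = F·P·Fᵀ + Q = [51 28; 28 25]
y = z − H·x̄ = [23]
S = H·P̄·Hᵀ + R = [1192]
K = P̄·Hᵀ·S⁻¹ = [237/1192; 159/1192]
x' = x̄ + K·y = [-2893/1192, 3657/1192]
P' = (I − K·H)·P̄ = [4623/1192 -4307/1192; -4307/1192 4519/1192]

x' = [-2893/1192, 3657/1192]
P' = [4623/1192 -4307/1192; -4307/1192 4519/1192]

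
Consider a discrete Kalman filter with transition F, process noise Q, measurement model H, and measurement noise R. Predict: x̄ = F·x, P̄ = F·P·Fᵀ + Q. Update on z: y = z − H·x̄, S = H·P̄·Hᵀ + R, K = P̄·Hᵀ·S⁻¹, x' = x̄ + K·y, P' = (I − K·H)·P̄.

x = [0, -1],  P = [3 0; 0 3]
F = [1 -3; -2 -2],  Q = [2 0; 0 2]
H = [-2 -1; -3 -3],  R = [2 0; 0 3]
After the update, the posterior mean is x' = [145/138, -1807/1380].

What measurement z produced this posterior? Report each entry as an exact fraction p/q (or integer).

z = [-1, 1]

x̄ = F·x = [3, 2]
P̄ = F·P·Fᵀ + Q = [32 12; 12 26]
S = H·P̄·Hᵀ + R = [204 378; 378 741]
K = P̄·Hᵀ·S⁻¹ = [-107/138 5/23; 1007/1380 -121/230]
x' − x̄ = [-269/138, -4567/1380] = K·y
y = (KᵀK)⁻¹·Kᵀ·(x' − x̄) = [7, 16]
z = y + H·x̄ = [7, 16] + [-8, -15] = [-1, 1]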